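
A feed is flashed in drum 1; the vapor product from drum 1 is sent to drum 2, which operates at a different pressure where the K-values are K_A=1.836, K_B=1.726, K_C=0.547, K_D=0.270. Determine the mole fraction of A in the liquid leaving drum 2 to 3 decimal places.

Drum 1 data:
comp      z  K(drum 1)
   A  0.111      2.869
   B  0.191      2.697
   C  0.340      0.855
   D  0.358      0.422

Drum 1:
Rachford–Rice: g(ψ₁) = Σ zᵢ(Kᵢ−1)/(1+ψ₁(Kᵢ−1)) = 0.
Check two-phase: ΣzᵢKᵢ = 1.275 > 1 and Σzᵢ/Kᵢ = 1.356 > 1, so g(0) = 0.275 > 0 and g(1) = -0.356 < 0.
Iterate (Newton) starting at ψ₁ = 0.5:
  ψ₁ = 0.500: g = -0.0616, g' = -0.509 → ψ₁ = 0.379
  ψ₁ = 0.379: g = 0.0015, g' = -0.541 → ψ₁ = 0.382
Converged at ψ₁ = 0.382.
Drum-1 compositions:
  A: x = 0.065, y = 0.186
  B: x = 0.116, y = 0.313
  C: x = 0.360, y = 0.308
  D: x = 0.459, y = 0.194
Drum-2 feed = drum-1 vapor: z₂ = (0.1858, 0.3126, 0.3077, 0.1939).
Drum 2:
Material balance + equilibrium reduce to Σ zᵢ(Kᵢ−1)/(1+ψ₂(Kᵢ−1)) = 0.
g(0) = ΣzᵢKᵢ − 1 = 0.101 and g(1) = 1 − Σzᵢ/Kᵢ = -0.563, so a root lies in (0, 1).
Newton–Raphson from ψ₂ = 0.54:
  ψ₂ = 0.540: g = -0.1481, g' = -0.539 → ψ₂ = 0.265
  ψ₂ = 0.265: g = -0.0165, g' = -0.443 → ψ₂ = 0.228
Converged at ψ₂ = 0.228.
  A: x = 0.156, y = 0.287
  B: x = 0.268, y = 0.463
  C: x = 0.343, y = 0.188
  D: x = 0.233, y = 0.063

x_A (drum 2) = 0.156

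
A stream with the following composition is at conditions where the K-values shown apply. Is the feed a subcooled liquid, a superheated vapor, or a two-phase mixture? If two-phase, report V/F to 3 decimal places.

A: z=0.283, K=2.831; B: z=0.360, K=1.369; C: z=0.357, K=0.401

ΣzᵢKᵢ = 1.437; Σzᵢ/Kᵢ = 1.253.
Both exceed 1, so a two-phase solution exists.
Iterate (Newton) starting at ψ = 0.5:
  ψ = 0.500: g = 0.0774, g' = -0.555 → ψ = 0.640
  ψ = 0.640: g = -0.0005, g' = -0.570 → ψ = 0.639
Converged at ψ = 0.639.

two-phase, V/F = 0.639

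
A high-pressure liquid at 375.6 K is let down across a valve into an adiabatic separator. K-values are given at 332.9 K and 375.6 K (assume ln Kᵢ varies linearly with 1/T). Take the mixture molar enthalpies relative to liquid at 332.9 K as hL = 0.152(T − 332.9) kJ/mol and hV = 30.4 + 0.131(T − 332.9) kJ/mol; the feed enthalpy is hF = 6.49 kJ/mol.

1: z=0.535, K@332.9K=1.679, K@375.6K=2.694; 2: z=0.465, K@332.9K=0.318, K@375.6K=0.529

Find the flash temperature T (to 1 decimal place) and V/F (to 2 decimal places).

Adiabatic flash: solve Rachford–Rice at each trial T, then check hF = ψ·hV(T) + (1−ψ)·hL(T).
  T = 332.9 K: K = (1.679, 0.318), RR gives ψ = 0.100, H_out = 3.029 kJ/mol
  T = 375.6 K: K = (2.694, 0.529), RR gives ψ = 0.861, H_out = 31.904 kJ/mol
  T = 354.2 K: K = (2.156, 0.416), RR gives ψ = 0.514, H_out = 18.641 kJ/mol
  T = 343.5 K: K = (1.909, 0.365), RR gives ψ = 0.331, H_out = 11.602 kJ/mol
  T = 338.2 K: K = (1.792, 0.341), RR gives ψ = 0.225, H_out = 7.618 kJ/mol
  T = 335.5 K: K = (1.734, 0.329), RR gives ψ = 0.164, H_out = 5.374 kJ/mol
  T = 336.9 K: K = (1.764, 0.335), RR gives ψ = 0.196, H_out = 6.559 kJ/mol
Linear interpolation between T = 335.5 (H_out = 5.374) and T = 336.9 (H_out = 6.559) on hF = 6.49 gives T ≈ 336.8 K, at which ψ = 0.19.

T = 336.8 K, V/F = 0.19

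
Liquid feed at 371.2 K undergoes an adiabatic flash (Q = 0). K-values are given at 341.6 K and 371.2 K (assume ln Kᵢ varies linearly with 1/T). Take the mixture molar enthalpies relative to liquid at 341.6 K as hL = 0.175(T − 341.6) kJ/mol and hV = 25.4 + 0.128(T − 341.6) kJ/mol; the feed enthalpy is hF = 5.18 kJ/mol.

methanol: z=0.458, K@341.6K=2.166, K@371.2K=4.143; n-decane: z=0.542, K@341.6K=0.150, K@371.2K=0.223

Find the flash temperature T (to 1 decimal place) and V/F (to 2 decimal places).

Adiabatic flash: solve Rachford–Rice at each trial T, then check hF = ψ·hV(T) + (1−ψ)·hL(T).
  T = 341.6 K: K = (2.166, 0.150), RR gives ψ = 0.074, H_out = 1.879 kJ/mol
  T = 371.2 K: K = (4.143, 0.223), RR gives ψ = 0.417, H_out = 15.192 kJ/mol
  T = 356.4 K: K = (3.036, 0.184), RR gives ψ = 0.295, H_out = 9.887 kJ/mol
  T = 349.0 K: K = (2.574, 0.167), RR gives ψ = 0.205, H_out = 6.435 kJ/mol
  T = 345.3 K: K = (2.363, 0.158), RR gives ψ = 0.146, H_out = 4.343 kJ/mol
  T = 347.1 K: K = (2.464, 0.162), RR gives ψ = 0.176, H_out = 5.400 kJ/mol
Linear interpolation between T = 345.3 (H_out = 4.343) and T = 347.1 (H_out = 5.400) on hF = 5.18 gives T ≈ 346.7 K, at which ψ = 0.17.

T = 346.7 K, V/F = 0.17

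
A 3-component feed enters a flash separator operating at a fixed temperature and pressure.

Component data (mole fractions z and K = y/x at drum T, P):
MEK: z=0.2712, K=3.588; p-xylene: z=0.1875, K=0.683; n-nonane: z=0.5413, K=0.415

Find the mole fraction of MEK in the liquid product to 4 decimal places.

Material balance + equilibrium reduce to Σ zᵢ(Kᵢ−1)/(1+β(Kᵢ−1)) = 0.
Check two-phase: ΣzᵢKᵢ = 1.3258 > 1 and Σzᵢ/Kᵢ = 1.6544 > 1, so g(0) = 0.3258 > 0 and g(1) = -0.6544 < 0.
Iterate (Newton) starting at β = 0.64:
  β = 0.6400: g = -0.31651, g' = -0.7604 → β = 0.2238
  β = 0.2238: g = 0.01615, g' = -0.9955 → β = 0.2400
  β = 0.2400: g = 0.00026, g' = -0.9640 → β = 0.2402
Converged at β = 0.2402.
Compositions from xᵢ = zᵢ/(1+β(Kᵢ−1)), yᵢ = Kᵢxᵢ:
  MEK: x = 0.1672, y = 0.6000
  p-xylene: x = 0.2030, y = 0.1386
  n-nonane: x = 0.6298, y = 0.2614

x_MEK = 0.1672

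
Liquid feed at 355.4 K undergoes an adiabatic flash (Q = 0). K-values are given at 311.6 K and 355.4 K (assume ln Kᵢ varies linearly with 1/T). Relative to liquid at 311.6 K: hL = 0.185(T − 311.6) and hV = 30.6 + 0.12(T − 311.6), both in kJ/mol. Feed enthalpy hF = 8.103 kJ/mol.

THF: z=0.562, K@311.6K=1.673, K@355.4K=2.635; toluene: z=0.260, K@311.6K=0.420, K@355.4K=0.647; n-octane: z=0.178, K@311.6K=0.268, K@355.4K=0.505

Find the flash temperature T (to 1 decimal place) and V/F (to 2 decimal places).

T = 313.0 K, V/F = 0.26

Adiabatic flash: solve Rachford–Rice at each trial T, then check hF = ψ·hV(T) + (1−ψ)·hL(T).
  T = 311.6 K: K = (1.673, 0.420, 0.268), RR gives ψ = 0.223, H_out = 6.821 kJ/mol
  T = 355.4 K: K = (2.635, 0.647, 0.505), RR gives ψ = 1.000, H_out = 35.856 kJ/mol
  T = 333.5 K: K = (2.131, 0.529, 0.376), RR gives ψ = 0.655, H_out = 23.156 kJ/mol
  T = 322.6 K: K = (1.897, 0.473, 0.319), RR gives ψ = 0.460, H_out = 15.770 kJ/mol
  T = 317.1 K: K = (1.783, 0.446, 0.293), RR gives ψ = 0.350, H_out = 11.588 kJ/mol
  T = 314.4 K: K = (1.729, 0.433, 0.281), RR gives ψ = 0.290, H_out = 9.339 kJ/mol
  T = 313.0 K: K = (1.701, 0.427, 0.274), RR gives ψ = 0.257, H_out = 8.107 kJ/mol
Linear interpolation between T = 311.6 (H_out = 6.821) and T = 313.0 (H_out = 8.107) on hF = 8.103 gives T ≈ 313.0 K, at which ψ = 0.26.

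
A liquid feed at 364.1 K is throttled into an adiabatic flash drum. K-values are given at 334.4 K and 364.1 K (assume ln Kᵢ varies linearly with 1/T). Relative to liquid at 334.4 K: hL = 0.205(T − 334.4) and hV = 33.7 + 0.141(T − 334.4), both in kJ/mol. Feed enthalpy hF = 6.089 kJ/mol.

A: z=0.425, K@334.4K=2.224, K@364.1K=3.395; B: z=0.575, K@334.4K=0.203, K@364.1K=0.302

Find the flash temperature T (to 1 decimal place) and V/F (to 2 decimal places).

Adiabatic flash: solve Rachford–Rice at each trial T, then check hF = ψ·hV(T) + (1−ψ)·hL(T).
  T = 334.4 K: K = (2.224, 0.203), RR gives ψ = 0.063, H_out = 2.139 kJ/mol
  T = 364.1 K: K = (3.395, 0.302), RR gives ψ = 0.369, H_out = 17.816 kJ/mol
  T = 349.2 K: K = (2.771, 0.250), RR gives ψ = 0.242, H_out = 10.946 kJ/mol
  T = 341.8 K: K = (2.488, 0.226), RR gives ψ = 0.162, H_out = 6.914 kJ/mol
  T = 338.1 K: K = (2.354, 0.214), RR gives ψ = 0.116, H_out = 4.643 kJ/mol
  T = 340.0 K: K = (2.422, 0.220), RR gives ψ = 0.141, H_out = 5.835 kJ/mol
Linear interpolation between T = 340.0 (H_out = 5.835) and T = 341.8 (H_out = 6.914) on hF = 6.089 gives T ≈ 340.4 K, at which ψ = 0.15.

T = 340.4 K, V/F = 0.15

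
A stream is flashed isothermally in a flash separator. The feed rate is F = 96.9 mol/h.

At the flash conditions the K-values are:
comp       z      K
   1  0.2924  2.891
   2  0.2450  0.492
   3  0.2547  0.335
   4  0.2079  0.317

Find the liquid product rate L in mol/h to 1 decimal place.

Let β = V/F and solve Σ zᵢ(Kᵢ−1)/(1+β(Kᵢ−1)) = 0.
Check two-phase: ΣzᵢKᵢ = 1.1171 > 1 and Σzᵢ/Kᵢ = 2.0152 > 1, so g(0) = 0.1171 > 0 and g(1) = -1.0152 < 0.
Iterate (Newton) starting at β = 0.6:
  β = 0.6000: g = -0.44241, g' = -0.9505 → β = 0.1346
  β = 0.1346: g = -0.03522, g' = -0.9907 → β = 0.0990
  β = 0.0990: g = 0.00106, g' = -1.0525 → β = 0.1000
Converged at β = 0.1000.
Then V = β·F = 0.1000·96.9 = 9.7 mol/h and L = F − V = 87.2 mol/h.

L = 87.2 mol/h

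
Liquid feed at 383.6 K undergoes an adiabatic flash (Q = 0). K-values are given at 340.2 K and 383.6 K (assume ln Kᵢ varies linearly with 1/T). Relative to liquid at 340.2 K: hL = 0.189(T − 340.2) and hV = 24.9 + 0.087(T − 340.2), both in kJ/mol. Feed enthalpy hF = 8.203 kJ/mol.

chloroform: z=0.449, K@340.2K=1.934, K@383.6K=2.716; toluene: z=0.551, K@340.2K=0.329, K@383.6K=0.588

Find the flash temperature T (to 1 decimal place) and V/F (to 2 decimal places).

Adiabatic flash: solve Rachford–Rice at each trial T, then check hF = ψ·hV(T) + (1−ψ)·hL(T).
  T = 340.2 K: K = (1.934, 0.329), RR gives ψ = 0.079, H_out = 1.972 kJ/mol
  T = 383.6 K: K = (2.716, 0.588), RR gives ψ = 0.769, H_out = 23.941 kJ/mol
  T = 361.9 K: K = (2.315, 0.448), RR gives ψ = 0.394, H_out = 13.036 kJ/mol
  T = 351.0 K: K = (2.121, 0.385), RR gives ψ = 0.239, H_out = 7.728 kJ/mol
  T = 356.4 K: K = (2.217, 0.415), RR gives ψ = 0.315, H_out = 10.390 kJ/mol
  T = 353.7 K: K = (2.169, 0.400), RR gives ψ = 0.277, H_out = 9.070 kJ/mol
  T = 352.4 K: K = (2.146, 0.393), RR gives ψ = 0.259, H_out = 8.427 kJ/mol
  T = 351.7 K: K = (2.133, 0.389), RR gives ψ = 0.249, H_out = 8.078 kJ/mol
  T = 352.0 K: K = (2.139, 0.391), RR gives ψ = 0.253, H_out = 8.228 kJ/mol
Linear interpolation between T = 351.7 (H_out = 8.078) and T = 352.0 (H_out = 8.228) on hF = 8.203 gives T ≈ 351.9 K, at which ψ = 0.25.

T = 351.9 K, V/F = 0.25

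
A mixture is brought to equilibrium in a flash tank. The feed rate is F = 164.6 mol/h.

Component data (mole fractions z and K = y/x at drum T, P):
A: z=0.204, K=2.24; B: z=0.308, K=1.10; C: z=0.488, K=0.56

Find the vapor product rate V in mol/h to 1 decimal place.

V = 31.6 mol/h

Let ψ = V/F and solve Σ zᵢ(Kᵢ−1)/(1+ψ(Kᵢ−1)) = 0.
g(0) = ΣzᵢKᵢ − 1 = 0.069 and g(1) = 1 − Σzᵢ/Kᵢ = -0.242, so a root lies in (0, 1).
Newton iteration, ψ⁰ = 0.57:
  ψ = 0.570: g = -0.1093, g' = -0.279 → ψ = 0.178
  ψ = 0.178: g = 0.0045, g' = -0.325 → ψ = 0.192
Converged at ψ = 0.192.
Then V = ψ·F = 0.1920·164.6 = 31.6 mol/h and L = F − V = 133.0 mol/h.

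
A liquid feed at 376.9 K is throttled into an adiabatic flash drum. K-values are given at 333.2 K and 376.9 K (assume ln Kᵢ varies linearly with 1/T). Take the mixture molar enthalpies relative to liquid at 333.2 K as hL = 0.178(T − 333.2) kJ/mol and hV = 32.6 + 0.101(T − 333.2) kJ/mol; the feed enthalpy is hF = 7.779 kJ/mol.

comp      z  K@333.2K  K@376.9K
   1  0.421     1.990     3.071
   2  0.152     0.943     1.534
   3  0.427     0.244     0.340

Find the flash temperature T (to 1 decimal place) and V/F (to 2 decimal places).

Adiabatic flash: solve Rachford–Rice at each trial T, then check hF = ψ·hV(T) + (1−ψ)·hL(T).
  T = 333.2 K: K = (1.990, 0.943, 0.244), RR gives ψ = 0.134, H_out = 4.371 kJ/mol
  T = 376.9 K: K = (3.071, 1.534, 0.340), RR gives ψ = 0.582, H_out = 24.783 kJ/mol
  T = 355.0 K: K = (2.504, 1.220, 0.291), RR gives ψ = 0.404, H_out = 16.382 kJ/mol
  T = 344.1 K: K = (2.240, 1.077, 0.267), RR gives ψ = 0.287, H_out = 11.069 kJ/mol
  T = 338.6 K: K = (2.112, 1.008, 0.255), RR gives ψ = 0.216, H_out = 7.911 kJ/mol
  T = 335.9 K: K = (2.051, 0.975, 0.250), RR gives ψ = 0.177, H_out = 6.203 kJ/mol
  T = 337.2 K: K = (2.080, 0.991, 0.252), RR gives ψ = 0.196, H_out = 7.040 kJ/mol
Linear interpolation between T = 337.2 (H_out = 7.040) and T = 338.6 (H_out = 7.911) on hF = 7.779 gives T ≈ 338.4 K, at which ψ = 0.21.

T = 338.4 K, V/F = 0.21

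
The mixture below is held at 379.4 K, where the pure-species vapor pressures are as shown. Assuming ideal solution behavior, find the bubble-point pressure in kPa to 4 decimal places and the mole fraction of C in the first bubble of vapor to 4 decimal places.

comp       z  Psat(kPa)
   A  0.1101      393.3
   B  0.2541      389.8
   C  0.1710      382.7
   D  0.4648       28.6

Pbub = 221.0855 kPa, y_C = 0.2960

At the bubble point ψ → 0, so ΣzᵢKᵢ = 1 with Kᵢ = Pᵢˢᵃᵗ/P ⇒ P = ΣzᵢPᵢˢᵃᵗ.
P = 0.1101·393.3 + 0.2541·389.8 + 0.1710·382.7 + 0.4648·28.6 = 221.0855 kPa
yᵢ = zᵢPᵢˢᵃᵗ/P ⇒ y_C = 0.1710·382.7/221.0855 = 0.2960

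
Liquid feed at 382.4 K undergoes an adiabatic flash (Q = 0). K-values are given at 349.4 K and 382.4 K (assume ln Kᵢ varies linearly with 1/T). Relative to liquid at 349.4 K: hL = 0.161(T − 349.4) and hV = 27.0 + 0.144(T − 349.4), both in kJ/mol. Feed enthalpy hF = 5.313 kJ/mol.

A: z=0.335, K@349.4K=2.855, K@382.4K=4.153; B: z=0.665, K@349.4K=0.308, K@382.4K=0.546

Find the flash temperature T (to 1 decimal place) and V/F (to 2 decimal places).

Adiabatic flash: solve Rachford–Rice at each trial T, then check hF = ψ·hV(T) + (1−ψ)·hL(T).
  T = 349.4 K: K = (2.855, 0.308), RR gives ψ = 0.126, H_out = 3.392 kJ/mol
  T = 382.4 K: K = (4.153, 0.546), RR gives ψ = 0.527, H_out = 19.246 kJ/mol
  T = 365.9 K: K = (3.473, 0.415), RR gives ψ = 0.304, H_out = 10.782 kJ/mol
  T = 357.6 K: K = (3.154, 0.359), RR gives ψ = 0.214, H_out = 7.057 kJ/mol
  T = 353.5 K: K = (3.002, 0.333), RR gives ψ = 0.170, H_out = 5.235 kJ/mol
  T = 355.6 K: K = (3.080, 0.346), RR gives ψ = 0.192, H_out = 6.169 kJ/mol
Linear interpolation between T = 353.5 (H_out = 5.235) and T = 355.6 (H_out = 6.169) on hF = 5.313 gives T ≈ 353.7 K, at which ψ = 0.17.

T = 353.7 K, V/F = 0.17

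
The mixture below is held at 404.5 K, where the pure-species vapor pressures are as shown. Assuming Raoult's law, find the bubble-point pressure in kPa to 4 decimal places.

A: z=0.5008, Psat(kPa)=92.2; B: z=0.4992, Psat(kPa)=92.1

At the bubble point ψ → 0, so ΣzᵢKᵢ = 1 with Kᵢ = Pᵢˢᵃᵗ/P ⇒ P = ΣzᵢPᵢˢᵃᵗ.
P = 0.5008·92.2 + 0.4992·92.1 = 92.1501 kPa

Pbub = 92.1501 kPa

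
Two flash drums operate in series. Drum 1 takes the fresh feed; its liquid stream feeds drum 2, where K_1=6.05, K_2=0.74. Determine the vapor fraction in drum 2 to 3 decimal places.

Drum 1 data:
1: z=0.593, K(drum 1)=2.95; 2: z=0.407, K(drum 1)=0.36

Drum 1:
Material balance + equilibrium reduce to Σ zᵢ(Kᵢ−1)/(1+ψ₁(Kᵢ−1)) = 0.
g(0) = ΣzᵢKᵢ − 1 = 0.896 and g(1) = 1 − Σzᵢ/Kᵢ = -0.332, so a root lies in (0, 1).
Binary case is linear: z₁(K₁−1)(1+ψ₁(K₂−1)) + z₂(K₂−1)(1+ψ₁(K₁−1)) = 0
⇒ ψ₁ = [z₁(K₁−1)+z₂(K₂−1)] / [−(K₁−1)(K₂−1)] = 0.8959/1.2480 = 0.718
Drum-1 compositions:
  1: x = 0.247, y = 0.729
  2: x = 0.753, y = 0.271
Drum-2 feed = drum-1 liquid: z₂ = (0.2471, 0.7529).
Drum 2:
Rachford–Rice: g(ψ₂) = Σ zᵢ(Kᵢ−1)/(1+ψ₂(Kᵢ−1)) = 0.
g(0) = ΣzᵢKᵢ − 1 = 1.052 and g(1) = 1 − Σzᵢ/Kᵢ = -0.058, so a root lies in (0, 1).
Binary case is linear: z₁(K₁−1)(1+ψ₂(K₂−1)) + z₂(K₂−1)(1+ψ₂(K₁−1)) = 0
⇒ ψ₂ = [z₁(K₁−1)+z₂(K₂−1)] / [−(K₁−1)(K₂−1)] = 1.0521/1.3130 = 0.801
  1: x = 0.049, y = 0.296
  2: x = 0.951, y = 0.704

V/F (drum 2) = 0.801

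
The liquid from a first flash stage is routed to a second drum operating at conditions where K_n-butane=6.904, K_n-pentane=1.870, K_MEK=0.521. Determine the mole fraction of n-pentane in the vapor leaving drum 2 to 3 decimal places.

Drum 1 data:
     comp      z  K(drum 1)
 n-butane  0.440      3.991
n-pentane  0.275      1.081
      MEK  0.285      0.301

y_n-pentane (drum 2) = 0.345

Drum 1:
Let ψ₁ = V/F and solve Σ zᵢ(Kᵢ−1)/(1+ψ₁(Kᵢ−1)) = 0.
g(0) = ΣzᵢKᵢ − 1 = 1.139 and g(1) = 1 − Σzᵢ/Kᵢ = -0.311, so a root lies in (0, 1).
Iterate (Newton) starting at ψ₁ = 0.65:
  ψ₁ = 0.650: g = 0.1031, g' = -0.923 → ψ₁ = 0.762
  ψ₁ = 0.762: g = -0.0035, g' = -1.005 → ψ₁ = 0.758
Converged at ψ₁ = 0.758.
Drum-1 compositions:
  n-butane: x = 0.135, y = 0.537
  n-pentane: x = 0.259, y = 0.280
  MEK: x = 0.606, y = 0.182
Drum-2 feed = drum-1 liquid: z₂ = (0.1347, 0.2591, 0.6062).
Drum 2:
Rachford–Rice: g(ψ₂) = Σ zᵢ(Kᵢ−1)/(1+ψ₂(Kᵢ−1)) = 0.
Feasibility: ΣzᵢKᵢ = 1.730, Σzᵢ/Kᵢ = 1.322 — both > 1, two phases present.
Newton–Raphson from ψ₂ = 0.5:
  ψ₂ = 0.500: g = -0.0236, g' = -0.636 → ψ₂ = 0.463
  ψ₂ = 0.463: g = 0.0005, g' = -0.666 → ψ₂ = 0.464
Converged at ψ₂ = 0.464.
  n-butane: x = 0.036, y = 0.249
  n-pentane: x = 0.185, y = 0.345
  MEK: x = 0.779, y = 0.406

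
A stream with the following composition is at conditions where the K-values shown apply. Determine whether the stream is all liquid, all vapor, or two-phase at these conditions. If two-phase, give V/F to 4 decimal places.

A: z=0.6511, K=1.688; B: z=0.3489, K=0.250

two-phase, V/F = 0.3610

ΣzᵢKᵢ = 1.1863; Σzᵢ/Kᵢ = 1.7813.
Both exceed 1, so a two-phase solution exists.
Newton–Raphson from ψ = 0.62:
  ψ = 0.6200: g = -0.17510, g' = -0.8371 → ψ = 0.4108
  ψ = 0.4108: g = -0.02897, g' = -0.5973 → ψ = 0.3623
  ψ = 0.3623: g = -0.00075, g' = -0.5675 → ψ = 0.3610
Converged at ψ = 0.3610.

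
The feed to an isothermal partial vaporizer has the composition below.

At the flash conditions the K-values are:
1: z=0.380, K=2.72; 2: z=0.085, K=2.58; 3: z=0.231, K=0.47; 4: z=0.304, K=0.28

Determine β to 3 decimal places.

Iterate (Newton) starting at β = 0.5:
  β = 0.500: g = -0.0821, g' = -0.896 → β = 0.408
Converged at β = 0.408.

β = 0.408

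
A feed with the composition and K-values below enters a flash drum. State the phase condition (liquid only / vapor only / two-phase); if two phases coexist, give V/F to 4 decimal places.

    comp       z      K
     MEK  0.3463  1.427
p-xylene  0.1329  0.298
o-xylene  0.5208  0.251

ΣzᵢKᵢ = 0.6645; Σzᵢ/Kᵢ = 2.7636.
Since ΣzᵢKᵢ < 1 the mixture is below its bubble point — single liquid phase.

liquid only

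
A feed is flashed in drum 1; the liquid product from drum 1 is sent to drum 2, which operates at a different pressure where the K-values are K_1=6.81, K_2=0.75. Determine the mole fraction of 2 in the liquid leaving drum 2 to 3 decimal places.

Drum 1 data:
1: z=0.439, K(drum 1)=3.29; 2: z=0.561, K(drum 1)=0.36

Drum 1:
Let ψ₁ = V/F and solve Σ zᵢ(Kᵢ−1)/(1+ψ₁(Kᵢ−1)) = 0.
Feasibility: ΣzᵢKᵢ = 1.646, Σzᵢ/Kᵢ = 1.692 — both > 1, two phases present.
Binary case is linear: z₁(K₁−1)(1+ψ₁(K₂−1)) + z₂(K₂−1)(1+ψ₁(K₁−1)) = 0
⇒ ψ₁ = [z₁(K₁−1)+z₂(K₂−1)] / [−(K₁−1)(K₂−1)] = 0.6463/1.4656 = 0.441
Drum-1 compositions:
  1: x = 0.218, y = 0.719
  2: x = 0.782, y = 0.281
Drum-2 feed = drum-1 liquid: z₂ = (0.2184, 0.7816).
Drum 2:
Newton–Raphson from ψ₂ = 0.5:
  ψ₂ = 0.500: g = 0.1017, g' = -0.547 → ψ₂ = 0.686
  ψ₂ = 0.686: g = 0.0188, g' = -0.368 → ψ₂ = 0.737
  ψ₂ = 0.737: g = 0.0008, g' = -0.338 → ψ₂ = 0.739
Converged at ψ₂ = 0.739.
  1: x = 0.041, y = 0.281
  2: x = 0.959, y = 0.719

x_2 (drum 2) = 0.959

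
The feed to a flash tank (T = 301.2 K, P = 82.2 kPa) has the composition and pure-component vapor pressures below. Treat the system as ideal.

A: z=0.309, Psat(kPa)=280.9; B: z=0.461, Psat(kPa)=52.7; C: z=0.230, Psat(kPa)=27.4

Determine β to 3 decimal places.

β = 0.370

Raoult's law: Kᵢ = Pᵢˢᵃᵗ/P = Pᵢˢᵃᵗ/82.2.
  K_A = 280.9/82.2 = 3.41727, K_B = 52.7/82.2 = 0.64112, K_C = 27.4/82.2 = 0.33333
Let β = V/F and solve Σ zᵢ(Kᵢ−1)/(1+β(Kᵢ−1)) = 0.
g(0) = ΣzᵢKᵢ − 1 = 0.428 and g(1) = 1 − Σzᵢ/Kᵢ = -0.499, so a root lies in (0, 1).
Iterate (Newton) starting at β = 0.5:
  β = 0.500: g = -0.0934, g' = -0.688 → β = 0.364
  β = 0.364: g = 0.0044, g' = -0.767 → β = 0.370
Converged at β = 0.370.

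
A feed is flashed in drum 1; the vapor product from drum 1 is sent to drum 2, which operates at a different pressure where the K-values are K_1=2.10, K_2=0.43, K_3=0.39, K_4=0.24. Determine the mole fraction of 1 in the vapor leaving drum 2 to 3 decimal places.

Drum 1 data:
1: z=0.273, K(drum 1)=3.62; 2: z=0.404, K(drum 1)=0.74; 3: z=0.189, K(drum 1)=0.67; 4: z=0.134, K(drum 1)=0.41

Drum 1:
Material balance + equilibrium reduce to Σ zᵢ(Kᵢ−1)/(1+ψ₁(Kᵢ−1)) = 0.
Check two-phase: ΣzᵢKᵢ = 1.469 > 1 and Σzᵢ/Kᵢ = 1.230 > 1, so g(0) = 0.469 > 0 and g(1) = -0.230 < 0.
Newton–Raphson from ψ₁ = 0.5:
  ψ₁ = 0.500: g = 0.0021, g' = -0.511 → ψ₁ = 0.504
Converged at ψ₁ = 0.504.
Drum-1 compositions:
  1: x = 0.118, y = 0.426
  2: x = 0.465, y = 0.344
  3: x = 0.227, y = 0.152
  4: x = 0.191, y = 0.078
Drum-2 feed = drum-1 vapor: z₂ = (0.4259, 0.3440, 0.1519, 0.0782).
Drum 2:
Newton–Raphson from ψ₂ = 0.35:
  ψ₂ = 0.350: g = -0.1055, g' = -0.618 → ψ₂ = 0.179
Converged at ψ₂ = 0.179.
  1: x = 0.356, y = 0.747
  2: x = 0.383, y = 0.165
  3: x = 0.171, y = 0.067
  4: x = 0.091, y = 0.022

y_1 (drum 2) = 0.747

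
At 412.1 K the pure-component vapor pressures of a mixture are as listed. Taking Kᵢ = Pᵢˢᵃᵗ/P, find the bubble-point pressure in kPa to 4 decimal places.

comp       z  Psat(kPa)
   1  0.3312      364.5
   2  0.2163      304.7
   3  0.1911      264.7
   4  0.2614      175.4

Pbub = 283.0627 kPa

At the bubble point ψ → 0, so ΣzᵢKᵢ = 1 with Kᵢ = Pᵢˢᵃᵗ/P ⇒ P = ΣzᵢPᵢˢᵃᵗ.
P = 0.3312·364.5 + 0.2163·304.7 + 0.1911·264.7 + 0.2614·175.4 = 283.0627 kPa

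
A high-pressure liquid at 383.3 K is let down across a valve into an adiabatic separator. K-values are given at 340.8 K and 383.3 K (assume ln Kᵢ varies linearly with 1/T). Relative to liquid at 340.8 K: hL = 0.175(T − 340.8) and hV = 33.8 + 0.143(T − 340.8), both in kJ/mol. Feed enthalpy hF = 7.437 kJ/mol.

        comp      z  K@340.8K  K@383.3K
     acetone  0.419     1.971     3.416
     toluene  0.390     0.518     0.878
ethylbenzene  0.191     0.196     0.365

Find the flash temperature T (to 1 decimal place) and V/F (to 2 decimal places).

Adiabatic flash: solve Rachford–Rice at each trial T, then check hF = ψ·hV(T) + (1−ψ)·hL(T).
  T = 340.8 K: K = (1.971, 0.518, 0.196), RR gives ψ = 0.111, H_out = 3.755 kJ/mol
  T = 383.3 K: K = (3.416, 0.878, 0.365), RR gives ψ = 0.873, H_out = 35.767 kJ/mol
  T = 362.1 K: K = (2.639, 0.685, 0.273), RR gives ψ = 0.521, H_out = 20.977 kJ/mol
  T = 351.5 K: K = (2.292, 0.599, 0.232), RR gives ψ = 0.335, H_out = 13.067 kJ/mol
  T = 346.1 K: K = (2.127, 0.557, 0.214), RR gives ψ = 0.229, H_out = 8.619 kJ/mol
  T = 343.5 K: K = (2.049, 0.538, 0.205), RR gives ψ = 0.173, H_out = 6.309 kJ/mol
  T = 344.8 K: K = (2.088, 0.547, 0.209), RR gives ψ = 0.201, H_out = 7.480 kJ/mol
Linear interpolation between T = 343.5 (H_out = 6.309) and T = 344.8 (H_out = 7.480) on hF = 7.437 gives T ≈ 344.8 K, at which ψ = 0.20.

T = 344.8 K, V/F = 0.20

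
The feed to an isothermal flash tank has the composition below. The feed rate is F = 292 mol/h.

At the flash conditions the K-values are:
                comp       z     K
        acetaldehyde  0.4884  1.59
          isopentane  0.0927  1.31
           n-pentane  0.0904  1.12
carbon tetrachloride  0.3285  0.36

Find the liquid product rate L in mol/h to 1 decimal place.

L = 186.3 mol/h

Material balance + equilibrium reduce to Σ zᵢ(Kᵢ−1)/(1+ψ(Kᵢ−1)) = 0.
g(0) = ΣzᵢKᵢ − 1 = 0.1175 and g(1) = 1 − Σzᵢ/Kᵢ = -0.3711, so a root lies in (0, 1).
Newton–Raphson from ψ = 0.5:
  ψ = 0.5000: g = -0.05155, g' = -0.4002 → ψ = 0.3712
  ψ = 0.3712: g = -0.00321, g' = -0.3542 → ψ = 0.3621
Converged at ψ = 0.3621.
Then V = ψ·F = 0.3621·292 = 105.7 mol/h and L = F − V = 186.3 mol/h.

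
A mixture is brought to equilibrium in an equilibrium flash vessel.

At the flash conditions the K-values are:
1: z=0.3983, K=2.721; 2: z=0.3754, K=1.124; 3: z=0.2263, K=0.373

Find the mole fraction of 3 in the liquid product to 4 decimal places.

x_3 = 0.5027

Rachford–Rice: g(β) = Σ zᵢ(Kᵢ−1)/(1+β(Kᵢ−1)) = 0.
g(0) = ΣzᵢKᵢ − 1 = 0.5901 and g(1) = 1 − Σzᵢ/Kᵢ = -0.0871, so a root lies in (0, 1).
Iterate (Newton) starting at β = 0.5:
  β = 0.5000: g = 0.20558, g' = -0.5347 → β = 0.8845
  β = 0.8845: g = -0.00482, g' = -0.6385 → β = 0.8769
Converged at β = 0.8769.
Compositions from xᵢ = zᵢ/(1+β(Kᵢ−1)), yᵢ = Kᵢxᵢ:
  1: x = 0.1587, y = 0.4319
  2: x = 0.3386, y = 0.3806
  3: x = 0.5027, y = 0.1875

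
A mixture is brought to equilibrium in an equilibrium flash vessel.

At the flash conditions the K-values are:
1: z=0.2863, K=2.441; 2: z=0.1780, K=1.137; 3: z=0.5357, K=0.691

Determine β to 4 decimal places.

β = 0.7718

Material balance + equilibrium reduce to Σ zᵢ(Kᵢ−1)/(1+β(Kᵢ−1)) = 0.
g(0) = ΣzᵢKᵢ − 1 = 0.2714 and g(1) = 1 − Σzᵢ/Kᵢ = -0.0491, so a root lies in (0, 1).
Newton–Raphson from β = 0.5:
  β = 0.5000: g = 0.06683, g' = -0.2753 → β = 0.7428
  β = 0.7428: g = 0.00657, g' = -0.2276 → β = 0.7716
  β = 0.7716: g = 0.00005, g' = -0.2242 → β = 0.7718
Converged at β = 0.7718.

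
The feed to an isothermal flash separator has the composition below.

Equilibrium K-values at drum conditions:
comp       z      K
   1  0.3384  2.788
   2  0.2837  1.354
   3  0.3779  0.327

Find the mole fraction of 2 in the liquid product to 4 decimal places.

Material balance + equilibrium reduce to Σ zᵢ(Kᵢ−1)/(1+ψ(Kᵢ−1)) = 0.
g(0) = ΣzᵢKᵢ − 1 = 0.4512 and g(1) = 1 − Σzᵢ/Kᵢ = -0.4866, so a root lies in (0, 1).
Newton iteration, ψ⁰ = 0.42:
  ψ = 0.4200: g = 0.07845, g' = -0.7124 → ψ = 0.5301
  ψ = 0.5301: g = -0.00019, g' = -0.7240 → ψ = 0.5298
Converged at ψ = 0.5298.
Compositions from xᵢ = zᵢ/(1+ψ(Kᵢ−1)), yᵢ = Kᵢxᵢ:
  1: x = 0.1738, y = 0.4845
  2: x = 0.2389, y = 0.3235
  3: x = 0.5873, y = 0.1921

x_2 = 0.2389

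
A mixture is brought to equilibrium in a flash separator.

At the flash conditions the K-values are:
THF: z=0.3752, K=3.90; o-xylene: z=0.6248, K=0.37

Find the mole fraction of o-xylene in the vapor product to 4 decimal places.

Iterate (Newton) starting at β = 0.31:
  β = 0.3100: g = 0.08382, g' = -1.2580 → β = 0.3766
  β = 0.3766: g = 0.00398, g' = -1.1471 → β = 0.3801
Converged at β = 0.3801.
Compositions from xᵢ = zᵢ/(1+β(Kᵢ−1)), yᵢ = Kᵢxᵢ:
  THF: x = 0.1785, y = 0.6960
  o-xylene: x = 0.8215, y = 0.3040

y_o-xylene = 0.3040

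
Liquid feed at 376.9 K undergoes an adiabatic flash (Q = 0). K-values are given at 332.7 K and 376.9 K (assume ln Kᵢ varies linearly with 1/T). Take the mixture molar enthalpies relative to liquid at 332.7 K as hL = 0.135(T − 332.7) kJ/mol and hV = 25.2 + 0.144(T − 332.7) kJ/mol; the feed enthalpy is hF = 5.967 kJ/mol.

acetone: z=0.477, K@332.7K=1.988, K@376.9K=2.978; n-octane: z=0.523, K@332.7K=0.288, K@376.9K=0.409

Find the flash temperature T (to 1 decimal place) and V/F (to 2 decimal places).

T = 338.1 K, V/F = 0.21

Adiabatic flash: solve Rachford–Rice at each trial T, then check hF = ψ·hV(T) + (1−ψ)·hL(T).
  T = 332.7 K: K = (1.988, 0.288), RR gives ψ = 0.141, H_out = 3.543 kJ/mol
  T = 376.9 K: K = (2.978, 0.409), RR gives ψ = 0.543, H_out = 19.859 kJ/mol
  T = 354.8 K: K = (2.464, 0.347), RR gives ψ = 0.373, H_out = 12.462 kJ/mol
  T = 343.8 K: K = (2.222, 0.317), RR gives ψ = 0.271, H_out = 8.344 kJ/mol
  T = 338.2 K: K = (2.103, 0.302), RR gives ψ = 0.209, H_out = 6.030 kJ/mol
  T = 335.4 K: K = (2.044, 0.295), RR gives ψ = 0.176, H_out = 4.794 kJ/mol
  T = 336.8 K: K = (2.073, 0.299), RR gives ψ = 0.193, H_out = 5.419 kJ/mol
Linear interpolation between T = 336.8 (H_out = 5.419) and T = 338.2 (H_out = 6.030) on hF = 5.967 gives T ≈ 338.1 K, at which ψ = 0.21.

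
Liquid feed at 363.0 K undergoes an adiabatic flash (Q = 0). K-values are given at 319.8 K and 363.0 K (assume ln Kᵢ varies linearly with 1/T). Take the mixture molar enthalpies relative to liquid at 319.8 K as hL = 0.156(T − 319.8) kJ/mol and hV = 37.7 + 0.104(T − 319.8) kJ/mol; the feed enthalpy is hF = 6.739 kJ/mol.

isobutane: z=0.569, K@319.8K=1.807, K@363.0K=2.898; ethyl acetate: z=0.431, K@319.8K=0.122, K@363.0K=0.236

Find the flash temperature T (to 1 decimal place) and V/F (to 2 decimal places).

T = 323.2 K, V/F = 0.17

Adiabatic flash: solve Rachford–Rice at each trial T, then check hF = ψ·hV(T) + (1−ψ)·hL(T).
  T = 319.8 K: K = (1.807, 0.122), RR gives ψ = 0.114, H_out = 4.297 kJ/mol
  T = 363.0 K: K = (2.898, 0.236), RR gives ψ = 0.518, H_out = 25.093 kJ/mol
  T = 341.4 K: K = (2.323, 0.173), RR gives ψ = 0.362, H_out = 16.626 kJ/mol
  T = 330.6 K: K = (2.057, 0.146), RR gives ψ = 0.259, H_out = 11.295 kJ/mol
  T = 325.2 K: K = (1.930, 0.134), RR gives ψ = 0.193, H_out = 8.082 kJ/mol
  T = 322.5 K: K = (1.868, 0.128), RR gives ψ = 0.156, H_out = 6.275 kJ/mol
  T = 323.9 K: K = (1.900, 0.131), RR gives ψ = 0.176, H_out = 7.231 kJ/mol
Linear interpolation between T = 322.5 (H_out = 6.275) and T = 323.9 (H_out = 7.231) on hF = 6.739 gives T ≈ 323.2 K, at which ψ = 0.17.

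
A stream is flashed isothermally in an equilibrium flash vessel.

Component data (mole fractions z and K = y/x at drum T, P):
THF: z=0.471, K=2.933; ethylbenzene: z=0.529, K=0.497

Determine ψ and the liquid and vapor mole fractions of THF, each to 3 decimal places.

ψ = 0.663, x_THF = 0.206, y_THF = 0.606

Rachford–Rice: g(ψ) = Σ zᵢ(Kᵢ−1)/(1+ψ(Kᵢ−1)) = 0.
g(0) = ΣzᵢKᵢ − 1 = 0.644 and g(1) = 1 − Σzᵢ/Kᵢ = -0.225, so a root lies in (0, 1).
Binary case is linear: z₁(K₁−1)(1+ψ(K₂−1)) + z₂(K₂−1)(1+ψ(K₁−1)) = 0
⇒ ψ = [z₁(K₁−1)+z₂(K₂−1)] / [−(K₁−1)(K₂−1)] = 0.6444/0.9723 = 0.663
Compositions from xᵢ = zᵢ/(1+ψ(Kᵢ−1)), yᵢ = Kᵢxᵢ:
  THF: x = 0.206, y = 0.606
  ethylbenzene: x = 0.794, y = 0.394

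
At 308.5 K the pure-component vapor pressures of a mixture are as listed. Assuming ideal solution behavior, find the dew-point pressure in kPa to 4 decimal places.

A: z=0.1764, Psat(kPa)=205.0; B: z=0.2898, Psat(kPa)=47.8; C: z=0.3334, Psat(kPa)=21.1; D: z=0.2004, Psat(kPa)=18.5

Pdew = 29.8004 kPa

At the dew point ψ → 1, so Σzᵢ/Kᵢ = 1 with Kᵢ = Pᵢˢᵃᵗ/P ⇒ 1/P = Σzᵢ/Pᵢˢᵃᵗ.
1/P = 0.1764/205.0 + 0.2898/47.8 + 0.3334/21.1 + 0.2004/18.5 = 0.0335566 ⇒ P = 29.8004 kPa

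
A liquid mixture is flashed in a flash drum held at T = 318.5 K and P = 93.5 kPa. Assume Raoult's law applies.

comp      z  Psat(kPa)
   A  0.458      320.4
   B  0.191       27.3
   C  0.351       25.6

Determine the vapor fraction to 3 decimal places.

ψ = 0.413

Raoult's law: Kᵢ = Pᵢˢᵃᵗ/P = Pᵢˢᵃᵗ/93.5.
  K_A = 320.4/93.5 = 3.42674, K_B = 27.3/93.5 = 0.29198, K_C = 25.6/93.5 = 0.27380
Rachford–Rice: g(ψ) = Σ zᵢ(Kᵢ−1)/(1+ψ(Kᵢ−1)) = 0.
Feasibility: ΣzᵢKᵢ = 1.721, Σzᵢ/Kᵢ = 2.070 — both > 1, two phases present.
Newton–Raphson from ψ = 0.5:
  ψ = 0.500: g = -0.1074, g' = -1.236 → ψ = 0.413
Converged at ψ = 0.413.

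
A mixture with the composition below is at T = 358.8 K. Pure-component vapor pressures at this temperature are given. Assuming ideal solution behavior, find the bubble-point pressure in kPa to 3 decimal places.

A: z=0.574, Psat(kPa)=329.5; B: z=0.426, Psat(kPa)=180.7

Pbub = 266.111 kPa

At the bubble point ψ → 0, so ΣzᵢKᵢ = 1 with Kᵢ = Pᵢˢᵃᵗ/P ⇒ P = ΣzᵢPᵢˢᵃᵗ.
P = 0.574·329.5 + 0.426·180.7 = 266.111 kPa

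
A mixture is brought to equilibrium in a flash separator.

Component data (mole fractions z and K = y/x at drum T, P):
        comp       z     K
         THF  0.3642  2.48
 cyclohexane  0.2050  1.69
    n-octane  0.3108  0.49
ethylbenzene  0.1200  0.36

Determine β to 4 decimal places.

Rachford–Rice: g(β) = Σ zᵢ(Kᵢ−1)/(1+β(Kᵢ−1)) = 0.
g(0) = ΣzᵢKᵢ − 1 = 0.4452 and g(1) = 1 − Σzᵢ/Kᵢ = -0.2358, so a root lies in (0, 1).
Iterate (Newton) starting at β = 0.65:
  β = 0.6500: g = 0.00376, g' = -0.5788 → β = 0.6565
Converged at β = 0.6565.

β = 0.6565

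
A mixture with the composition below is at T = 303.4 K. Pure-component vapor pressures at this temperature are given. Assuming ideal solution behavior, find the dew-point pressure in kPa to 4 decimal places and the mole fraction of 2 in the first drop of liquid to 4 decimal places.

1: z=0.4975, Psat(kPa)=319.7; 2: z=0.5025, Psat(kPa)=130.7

At the dew point ψ → 1, so Σzᵢ/Kᵢ = 1 with Kᵢ = Pᵢˢᵃᵗ/P ⇒ 1/P = Σzᵢ/Pᵢˢᵃᵗ.
1/P = 0.4975/319.7 + 0.5025/130.7 = 0.0054008 ⇒ P = 185.1568 kPa
xᵢ = zᵢP/Pᵢˢᵃᵗ ⇒ x_2 = 0.5025·185.1568/130.7 = 0.7119

Pdew = 185.1568 kPa, x_2 = 0.7119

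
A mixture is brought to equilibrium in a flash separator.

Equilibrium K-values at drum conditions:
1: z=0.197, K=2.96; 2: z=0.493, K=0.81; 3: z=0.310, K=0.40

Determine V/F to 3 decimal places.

Rachford–Rice: g(V/F) = Σ zᵢ(Kᵢ−1)/(1+V/F(Kᵢ−1)) = 0.
g(0) = ΣzᵢKᵢ − 1 = 0.106 and g(1) = 1 − Σzᵢ/Kᵢ = -0.450, so a root lies in (0, 1).
Newton iteration, V/F⁰ = 0.56:
  V/F = 0.560: g = -0.2009, g' = -0.447 → V/F = 0.111
  V/F = 0.111: g = 0.0221, g' = -0.657 → V/F = 0.145
  V/F = 0.145: g = 0.0008, g' = -0.612 → V/F = 0.146
Converged at V/F = 0.146.

V/F = 0.146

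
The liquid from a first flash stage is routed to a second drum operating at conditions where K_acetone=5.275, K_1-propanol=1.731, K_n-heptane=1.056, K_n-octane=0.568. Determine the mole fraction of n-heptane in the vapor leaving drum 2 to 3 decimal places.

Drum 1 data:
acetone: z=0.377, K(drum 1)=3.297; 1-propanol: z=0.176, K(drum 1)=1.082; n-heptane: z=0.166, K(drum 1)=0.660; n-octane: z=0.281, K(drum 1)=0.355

Drum 1:
Material balance + equilibrium reduce to Σ zᵢ(Kᵢ−1)/(1+ψ₁(Kᵢ−1)) = 0.
Check two-phase: ΣzᵢKᵢ = 1.643 > 1 and Σzᵢ/Kᵢ = 1.320 > 1, so g(0) = 0.643 > 0 and g(1) = -0.320 < 0.
Newton–Raphson from ψ₁ = 0.5:
  ψ₁ = 0.500: g = 0.0814, g' = -0.715 → ψ₁ = 0.614
  ψ₁ = 0.614: g = 0.0016, g' = -0.695 → ψ₁ = 0.616
Converged at ψ₁ = 0.616.
Drum-1 compositions:
  acetone: x = 0.156, y = 0.515
  1-propanol: x = 0.168, y = 0.181
  n-heptane: x = 0.210, y = 0.139
  n-octane: x = 0.466, y = 0.166
Drum-2 feed = drum-1 liquid: z₂ = (0.1561, 0.1675, 0.2100, 0.4664).
Drum 2:
Material balance + equilibrium reduce to Σ zᵢ(Kᵢ−1)/(1+ψ₂(Kᵢ−1)) = 0.
Feasibility: ΣzᵢKᵢ = 1.600, Σzᵢ/Kᵢ = 1.146 — both > 1, two phases present.
Newton–Raphson from ψ₂ = 0.5:
  ψ₂ = 0.500: g = 0.0568, g' = -0.480 → ψ₂ = 0.618
  ψ₂ = 0.618: g = 0.0039, g' = -0.420 → ψ₂ = 0.628
Converged at ψ₂ = 0.628.
  acetone: x = 0.042, y = 0.224
  1-propanol: x = 0.115, y = 0.199
  n-heptane: x = 0.203, y = 0.214
  n-octane: x = 0.640, y = 0.363

y_n-heptane (drum 2) = 0.214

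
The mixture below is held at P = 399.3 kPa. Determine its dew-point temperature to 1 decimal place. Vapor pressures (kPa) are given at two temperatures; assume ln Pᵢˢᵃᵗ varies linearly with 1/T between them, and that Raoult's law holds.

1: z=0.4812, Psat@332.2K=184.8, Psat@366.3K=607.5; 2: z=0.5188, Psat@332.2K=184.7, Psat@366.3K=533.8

Dew-point temperature: Σzᵢ·P/Pᵢˢᵃᵗ(T) = 1. Interpolate ln Pᵢˢᵃᵗ = aᵢ + bᵢ/T.
  T = 332.2 K: ΣzᵢP/Pᵢˢᵃᵗ = 2.1613
  T = 366.3 K: ΣzᵢP/Pᵢˢᵃᵗ = 0.7044
  T = 349.2 K: ΣzᵢP/Pᵢˢᵃᵗ = 1.2019
  T = 357.8 K: ΣzᵢP/Pᵢˢᵃᵗ = 0.9127
  T = 353.5 K: ΣzᵢP/Pᵢˢᵃᵗ = 1.0456
  T = 355.6 K: ΣzᵢP/Pᵢˢᵃᵗ = 0.9780
Interpolating between 353.5 K and 355.6 K gives T ≈ 354.9 K.

T = 354.9 K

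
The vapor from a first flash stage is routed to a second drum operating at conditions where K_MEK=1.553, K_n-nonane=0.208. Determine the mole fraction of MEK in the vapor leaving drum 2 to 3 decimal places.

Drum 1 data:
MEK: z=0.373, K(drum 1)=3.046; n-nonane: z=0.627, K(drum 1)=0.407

y_MEK (drum 2) = 0.914

Drum 1:
Binary case is linear: z₁(K₁−1)(1+ψ₁(K₂−1)) + z₂(K₂−1)(1+ψ₁(K₁−1)) = 0
⇒ ψ₁ = [z₁(K₁−1)+z₂(K₂−1)] / [−(K₁−1)(K₂−1)] = 0.3913/1.2133 = 0.323
Drum-1 compositions:
  MEK: x = 0.225, y = 0.684
  n-nonane: x = 0.775, y = 0.316
Drum-2 feed = drum-1 vapor: z₂ = (0.6845, 0.3155).
Drum 2:
Binary case is linear: z₁(K₁−1)(1+ψ₂(K₂−1)) + z₂(K₂−1)(1+ψ₂(K₁−1)) = 0
⇒ ψ₂ = [z₁(K₁−1)+z₂(K₂−1)] / [−(K₁−1)(K₂−1)] = 0.1286/0.4380 = 0.294
  MEK: x = 0.589, y = 0.914
  n-nonane: x = 0.411, y = 0.086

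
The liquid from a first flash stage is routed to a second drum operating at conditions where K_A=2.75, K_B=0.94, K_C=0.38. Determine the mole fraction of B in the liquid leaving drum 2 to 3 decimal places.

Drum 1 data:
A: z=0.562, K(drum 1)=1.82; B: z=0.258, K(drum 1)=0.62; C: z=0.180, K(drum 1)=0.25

Drum 1:
Iterate (Newton) starting at ψ₁ = 0.5:
  ψ₁ = 0.500: g = -0.0102, g' = -0.506 → ψ₁ = 0.480
Converged at ψ₁ = 0.480.
Drum-1 compositions:
  A: x = 0.403, y = 0.734
  B: x = 0.316, y = 0.196
  C: x = 0.281, y = 0.070
Drum-2 feed = drum-1 liquid: z₂ = (0.4034, 0.3155, 0.2811).
Drum 2:
Material balance + equilibrium reduce to Σ zᵢ(Kᵢ−1)/(1+ψ₂(Kᵢ−1)) = 0.
Check two-phase: ΣzᵢKᵢ = 1.513 > 1 and Σzᵢ/Kᵢ = 1.222 > 1, so g(0) = 0.513 > 0 and g(1) = -0.222 < 0.
Newton–Raphson from ψ₂ = 0.5:
  ψ₂ = 0.500: g = 0.1043, g' = -0.580 → ψ₂ = 0.680
  ψ₂ = 0.680: g = 0.0012, g' = -0.582 → ψ₂ = 0.682
Converged at ψ₂ = 0.682.
  A: x = 0.184, y = 0.506
  B: x = 0.329, y = 0.309
  C: x = 0.487, y = 0.185

x_B (drum 2) = 0.329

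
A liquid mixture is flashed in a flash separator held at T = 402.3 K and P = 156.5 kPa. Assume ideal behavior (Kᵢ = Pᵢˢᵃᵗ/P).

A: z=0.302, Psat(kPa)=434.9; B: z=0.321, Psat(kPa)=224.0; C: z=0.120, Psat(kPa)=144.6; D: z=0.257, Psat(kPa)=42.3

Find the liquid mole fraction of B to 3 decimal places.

Raoult's law: Kᵢ = Pᵢˢᵃᵗ/P = Pᵢˢᵃᵗ/156.5.
  K_A = 434.9/156.5 = 2.77891, K_B = 224.0/156.5 = 1.43131, K_C = 144.6/156.5 = 0.92396, K_D = 42.3/156.5 = 0.27029
Rachford–Rice: g(ψ) = Σ zᵢ(Kᵢ−1)/(1+ψ(Kᵢ−1)) = 0.
Check two-phase: ΣzᵢKᵢ = 1.479 > 1 and Σzᵢ/Kᵢ = 1.414 > 1, so g(0) = 0.479 > 0 and g(1) = -0.414 < 0.
Iterate (Newton) starting at ψ = 0.5:
  ψ = 0.500: g = 0.0935, g' = -0.648 → ψ = 0.644
  ψ = 0.644: g = -0.0048, g' = -0.732 → ψ = 0.638
Converged at ψ = 0.638.
Compositions from xᵢ = zᵢ/(1+ψ(Kᵢ−1)), yᵢ = Kᵢxᵢ:
  A: x = 0.142, y = 0.393
  B: x = 0.252, y = 0.360
  C: x = 0.126, y = 0.117
  D: x = 0.481, y = 0.130

x_B = 0.252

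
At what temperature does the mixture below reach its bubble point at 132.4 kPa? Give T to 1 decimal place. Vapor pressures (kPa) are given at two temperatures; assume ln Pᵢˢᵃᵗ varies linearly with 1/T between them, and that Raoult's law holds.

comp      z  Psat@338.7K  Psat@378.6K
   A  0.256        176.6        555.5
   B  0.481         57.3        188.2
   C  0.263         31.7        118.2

T = 354.2 K

Bubble-point temperature: ΣzᵢPᵢˢᵃᵗ(T) = P. Interpolate ln Pᵢˢᵃᵗ = aᵢ + bᵢ/T.
  T = 338.7 K: ΣzᵢPᵢˢᵃᵗ = 81.11 kPa
  T = 378.6 K: ΣzᵢPᵢˢᵃᵗ = 263.82 kPa
  T = 358.6 K: ΣzᵢPᵢˢᵃᵗ = 150.88 kPa
  T = 348.6 K: ΣzᵢPᵢˢᵃᵗ = 111.43 kPa
  T = 353.6 K: ΣzᵢPᵢˢᵃᵗ = 129.94 kPa
  T = 356.1 K: ΣzᵢPᵢˢᵃᵗ = 140.09 kPa
Interpolating between 353.6 K and 356.1 K gives T ≈ 354.2 K.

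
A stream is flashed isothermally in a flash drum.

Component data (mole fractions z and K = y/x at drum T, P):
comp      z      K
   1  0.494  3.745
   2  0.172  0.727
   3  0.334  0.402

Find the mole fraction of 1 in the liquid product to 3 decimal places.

x_1 = 0.158

Rachford–Rice: g(β) = Σ zᵢ(Kᵢ−1)/(1+β(Kᵢ−1)) = 0.
Feasibility: ΣzᵢKᵢ = 2.109, Σzᵢ/Kᵢ = 1.199 — both > 1, two phases present.
Newton–Raphson from β = 0.5:
  β = 0.500: g = 0.2323, g' = -0.922 → β = 0.752
  β = 0.752: g = 0.0205, g' = -0.811 → β = 0.777
Converged at β = 0.777.
Compositions from xᵢ = zᵢ/(1+β(Kᵢ−1)), yᵢ = Kᵢxᵢ:
  1: x = 0.158, y = 0.590
  2: x = 0.218, y = 0.159
  3: x = 0.624, y = 0.251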